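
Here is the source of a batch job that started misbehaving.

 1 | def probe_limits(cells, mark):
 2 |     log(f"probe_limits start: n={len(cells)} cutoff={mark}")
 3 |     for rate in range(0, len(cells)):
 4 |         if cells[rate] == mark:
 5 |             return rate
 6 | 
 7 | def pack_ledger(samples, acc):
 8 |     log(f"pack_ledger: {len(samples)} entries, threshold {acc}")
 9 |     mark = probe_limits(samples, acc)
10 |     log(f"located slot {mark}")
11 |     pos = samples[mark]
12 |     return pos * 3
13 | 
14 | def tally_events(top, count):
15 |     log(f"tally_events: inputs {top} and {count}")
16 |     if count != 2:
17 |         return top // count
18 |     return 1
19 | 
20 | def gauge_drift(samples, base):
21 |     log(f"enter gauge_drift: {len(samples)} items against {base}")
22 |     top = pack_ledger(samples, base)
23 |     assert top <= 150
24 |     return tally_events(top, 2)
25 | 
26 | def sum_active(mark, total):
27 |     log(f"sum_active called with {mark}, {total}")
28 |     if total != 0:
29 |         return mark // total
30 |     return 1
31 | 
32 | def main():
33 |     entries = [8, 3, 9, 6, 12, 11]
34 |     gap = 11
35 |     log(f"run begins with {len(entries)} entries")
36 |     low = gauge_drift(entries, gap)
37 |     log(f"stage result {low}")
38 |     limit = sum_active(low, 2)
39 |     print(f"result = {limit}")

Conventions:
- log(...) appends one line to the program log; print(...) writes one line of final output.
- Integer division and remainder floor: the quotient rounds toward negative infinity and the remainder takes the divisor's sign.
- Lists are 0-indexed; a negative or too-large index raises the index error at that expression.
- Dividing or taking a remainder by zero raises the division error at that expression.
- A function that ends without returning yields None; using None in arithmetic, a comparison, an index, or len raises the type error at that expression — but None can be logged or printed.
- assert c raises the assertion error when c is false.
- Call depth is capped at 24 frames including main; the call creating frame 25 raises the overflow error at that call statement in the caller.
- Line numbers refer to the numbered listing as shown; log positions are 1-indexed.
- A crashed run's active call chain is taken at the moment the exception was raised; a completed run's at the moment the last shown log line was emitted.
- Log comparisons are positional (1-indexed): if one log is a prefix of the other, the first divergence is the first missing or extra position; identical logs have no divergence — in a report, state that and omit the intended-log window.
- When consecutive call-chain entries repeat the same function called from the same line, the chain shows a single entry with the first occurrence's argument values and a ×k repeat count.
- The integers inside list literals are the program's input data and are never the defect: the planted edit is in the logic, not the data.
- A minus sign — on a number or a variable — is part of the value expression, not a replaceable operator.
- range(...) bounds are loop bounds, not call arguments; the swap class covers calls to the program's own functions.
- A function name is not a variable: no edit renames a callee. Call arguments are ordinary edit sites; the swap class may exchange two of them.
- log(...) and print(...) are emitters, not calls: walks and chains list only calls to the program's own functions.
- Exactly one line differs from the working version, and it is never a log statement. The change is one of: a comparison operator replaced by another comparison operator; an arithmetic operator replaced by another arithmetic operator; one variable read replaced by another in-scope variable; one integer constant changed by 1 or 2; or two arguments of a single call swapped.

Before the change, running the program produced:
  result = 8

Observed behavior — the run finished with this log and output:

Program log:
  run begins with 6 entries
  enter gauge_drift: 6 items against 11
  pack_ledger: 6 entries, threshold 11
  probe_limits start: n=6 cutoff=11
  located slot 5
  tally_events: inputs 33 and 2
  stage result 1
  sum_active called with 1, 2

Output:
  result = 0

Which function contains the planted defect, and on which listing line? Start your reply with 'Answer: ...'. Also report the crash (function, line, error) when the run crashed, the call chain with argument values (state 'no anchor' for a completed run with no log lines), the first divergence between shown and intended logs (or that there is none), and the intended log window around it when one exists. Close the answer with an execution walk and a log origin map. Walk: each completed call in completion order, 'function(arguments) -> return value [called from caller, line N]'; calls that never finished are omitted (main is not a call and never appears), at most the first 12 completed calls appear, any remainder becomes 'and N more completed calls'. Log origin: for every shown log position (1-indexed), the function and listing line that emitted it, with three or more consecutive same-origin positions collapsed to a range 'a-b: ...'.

Answer: the defect is in tally_events at line 16.
Key fact: Position 7 is the first bad log line: 'stage result 1' should read 'stage result 16'.
Call chain: main -> sum_active(1, 2) (called at line 38).
First divergence: position 7 — shown 'stage result 1', intended 'stage result 16'.
Intended log window:
  5: located slot 5
  6: tally_events: inputs 33 and 2
  7: stage result 16
  8: sum_active called with 16, 2
Execution walk:
  probe_limits([8, 3, 9, 6, 12, 11], 11) -> 5  [called from pack_ledger, line 9]
  pack_ledger([8, 3, 9, 6, 12, 11], 11) -> 33  [called from gauge_drift, line 22]
  tally_events(33, 2) -> 1  [called from gauge_drift, line 24]
  gauge_drift([8, 3, 9, 6, 12, 11], 11) -> 1  [called from main, line 36]
  sum_active(1, 2) -> 0  [called from main, line 38]
Log origin:
  1: logged in main at line 35
  2: logged in gauge_drift at line 21
  3: logged in pack_ledger at line 8
  4: logged in probe_limits at line 2
  5: logged in pack_ledger at line 10
  6: logged in tally_events at line 15
  7: logged in main at line 37
  8: logged in sum_active at line 27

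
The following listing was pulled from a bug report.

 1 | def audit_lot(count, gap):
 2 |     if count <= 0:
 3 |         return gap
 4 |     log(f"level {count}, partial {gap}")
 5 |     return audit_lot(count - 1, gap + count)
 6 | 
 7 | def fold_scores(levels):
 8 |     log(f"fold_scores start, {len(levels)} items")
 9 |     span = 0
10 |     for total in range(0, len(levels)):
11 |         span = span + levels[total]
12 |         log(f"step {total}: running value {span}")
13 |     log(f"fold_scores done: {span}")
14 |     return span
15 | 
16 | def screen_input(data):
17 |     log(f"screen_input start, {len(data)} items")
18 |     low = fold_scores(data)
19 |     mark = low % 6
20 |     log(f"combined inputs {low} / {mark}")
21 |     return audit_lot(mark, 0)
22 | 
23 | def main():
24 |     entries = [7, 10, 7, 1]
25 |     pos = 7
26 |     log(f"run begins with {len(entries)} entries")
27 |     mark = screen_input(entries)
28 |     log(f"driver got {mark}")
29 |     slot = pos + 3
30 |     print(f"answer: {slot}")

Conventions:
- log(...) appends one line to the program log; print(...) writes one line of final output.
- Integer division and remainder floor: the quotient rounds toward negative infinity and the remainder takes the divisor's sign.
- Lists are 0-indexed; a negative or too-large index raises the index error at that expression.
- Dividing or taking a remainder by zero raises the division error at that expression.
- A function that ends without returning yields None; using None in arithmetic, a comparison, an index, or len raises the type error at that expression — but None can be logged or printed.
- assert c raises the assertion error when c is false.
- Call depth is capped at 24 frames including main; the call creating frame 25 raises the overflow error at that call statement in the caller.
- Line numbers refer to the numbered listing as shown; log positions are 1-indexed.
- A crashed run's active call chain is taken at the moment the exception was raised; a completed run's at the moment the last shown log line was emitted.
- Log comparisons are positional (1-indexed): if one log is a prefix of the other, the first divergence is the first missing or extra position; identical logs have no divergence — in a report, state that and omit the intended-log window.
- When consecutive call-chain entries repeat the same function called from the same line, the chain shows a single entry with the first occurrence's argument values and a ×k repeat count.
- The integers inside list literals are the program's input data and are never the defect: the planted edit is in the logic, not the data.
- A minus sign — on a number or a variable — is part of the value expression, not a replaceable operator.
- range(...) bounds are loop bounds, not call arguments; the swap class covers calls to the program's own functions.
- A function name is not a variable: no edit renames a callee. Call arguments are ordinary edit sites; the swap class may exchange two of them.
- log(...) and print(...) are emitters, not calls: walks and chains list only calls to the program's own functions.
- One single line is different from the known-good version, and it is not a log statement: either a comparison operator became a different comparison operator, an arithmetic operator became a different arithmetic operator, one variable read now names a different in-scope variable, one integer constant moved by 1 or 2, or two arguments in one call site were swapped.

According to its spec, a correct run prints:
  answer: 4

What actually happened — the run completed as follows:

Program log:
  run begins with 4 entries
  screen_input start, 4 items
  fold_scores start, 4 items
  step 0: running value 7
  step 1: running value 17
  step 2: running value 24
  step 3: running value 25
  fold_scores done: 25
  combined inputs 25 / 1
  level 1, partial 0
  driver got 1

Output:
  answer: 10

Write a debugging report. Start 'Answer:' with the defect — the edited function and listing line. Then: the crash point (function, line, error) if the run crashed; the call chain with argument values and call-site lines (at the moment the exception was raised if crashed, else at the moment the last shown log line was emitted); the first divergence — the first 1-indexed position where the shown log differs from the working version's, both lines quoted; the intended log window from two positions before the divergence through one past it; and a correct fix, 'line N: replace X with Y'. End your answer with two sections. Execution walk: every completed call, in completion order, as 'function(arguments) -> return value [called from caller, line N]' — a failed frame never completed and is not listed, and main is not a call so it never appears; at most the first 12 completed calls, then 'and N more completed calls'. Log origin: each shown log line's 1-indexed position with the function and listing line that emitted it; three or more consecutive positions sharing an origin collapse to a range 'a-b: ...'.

Answer: the defect is in main at line 29.
Core observation: The two runs log identically and part ways only at the printed values.
Call chain: main.
First divergence: there is none — every log position agrees.
Execution walk:
  fold_scores([7, 10, 7, 1]) -> 25  [called from screen_input, line 18]
  audit_lot(0, 1) -> 1  [called from audit_lot, line 5]
  audit_lot(1, 0) -> 1  [called from screen_input, line 21]
  screen_input([7, 10, 7, 1]) -> 1  [called from main, line 27]
Log line origins:
  1: from main, line 26
  2: from screen_input, line 17
  3: from fold_scores, line 8
  4-7: from fold_scores, line 12
  8: from fold_scores, line 13
  9: from screen_input, line 20
  10: from audit_lot, line 4
  11: from main, line 28
A correct fix: line 29: replace `pos` with `mark`.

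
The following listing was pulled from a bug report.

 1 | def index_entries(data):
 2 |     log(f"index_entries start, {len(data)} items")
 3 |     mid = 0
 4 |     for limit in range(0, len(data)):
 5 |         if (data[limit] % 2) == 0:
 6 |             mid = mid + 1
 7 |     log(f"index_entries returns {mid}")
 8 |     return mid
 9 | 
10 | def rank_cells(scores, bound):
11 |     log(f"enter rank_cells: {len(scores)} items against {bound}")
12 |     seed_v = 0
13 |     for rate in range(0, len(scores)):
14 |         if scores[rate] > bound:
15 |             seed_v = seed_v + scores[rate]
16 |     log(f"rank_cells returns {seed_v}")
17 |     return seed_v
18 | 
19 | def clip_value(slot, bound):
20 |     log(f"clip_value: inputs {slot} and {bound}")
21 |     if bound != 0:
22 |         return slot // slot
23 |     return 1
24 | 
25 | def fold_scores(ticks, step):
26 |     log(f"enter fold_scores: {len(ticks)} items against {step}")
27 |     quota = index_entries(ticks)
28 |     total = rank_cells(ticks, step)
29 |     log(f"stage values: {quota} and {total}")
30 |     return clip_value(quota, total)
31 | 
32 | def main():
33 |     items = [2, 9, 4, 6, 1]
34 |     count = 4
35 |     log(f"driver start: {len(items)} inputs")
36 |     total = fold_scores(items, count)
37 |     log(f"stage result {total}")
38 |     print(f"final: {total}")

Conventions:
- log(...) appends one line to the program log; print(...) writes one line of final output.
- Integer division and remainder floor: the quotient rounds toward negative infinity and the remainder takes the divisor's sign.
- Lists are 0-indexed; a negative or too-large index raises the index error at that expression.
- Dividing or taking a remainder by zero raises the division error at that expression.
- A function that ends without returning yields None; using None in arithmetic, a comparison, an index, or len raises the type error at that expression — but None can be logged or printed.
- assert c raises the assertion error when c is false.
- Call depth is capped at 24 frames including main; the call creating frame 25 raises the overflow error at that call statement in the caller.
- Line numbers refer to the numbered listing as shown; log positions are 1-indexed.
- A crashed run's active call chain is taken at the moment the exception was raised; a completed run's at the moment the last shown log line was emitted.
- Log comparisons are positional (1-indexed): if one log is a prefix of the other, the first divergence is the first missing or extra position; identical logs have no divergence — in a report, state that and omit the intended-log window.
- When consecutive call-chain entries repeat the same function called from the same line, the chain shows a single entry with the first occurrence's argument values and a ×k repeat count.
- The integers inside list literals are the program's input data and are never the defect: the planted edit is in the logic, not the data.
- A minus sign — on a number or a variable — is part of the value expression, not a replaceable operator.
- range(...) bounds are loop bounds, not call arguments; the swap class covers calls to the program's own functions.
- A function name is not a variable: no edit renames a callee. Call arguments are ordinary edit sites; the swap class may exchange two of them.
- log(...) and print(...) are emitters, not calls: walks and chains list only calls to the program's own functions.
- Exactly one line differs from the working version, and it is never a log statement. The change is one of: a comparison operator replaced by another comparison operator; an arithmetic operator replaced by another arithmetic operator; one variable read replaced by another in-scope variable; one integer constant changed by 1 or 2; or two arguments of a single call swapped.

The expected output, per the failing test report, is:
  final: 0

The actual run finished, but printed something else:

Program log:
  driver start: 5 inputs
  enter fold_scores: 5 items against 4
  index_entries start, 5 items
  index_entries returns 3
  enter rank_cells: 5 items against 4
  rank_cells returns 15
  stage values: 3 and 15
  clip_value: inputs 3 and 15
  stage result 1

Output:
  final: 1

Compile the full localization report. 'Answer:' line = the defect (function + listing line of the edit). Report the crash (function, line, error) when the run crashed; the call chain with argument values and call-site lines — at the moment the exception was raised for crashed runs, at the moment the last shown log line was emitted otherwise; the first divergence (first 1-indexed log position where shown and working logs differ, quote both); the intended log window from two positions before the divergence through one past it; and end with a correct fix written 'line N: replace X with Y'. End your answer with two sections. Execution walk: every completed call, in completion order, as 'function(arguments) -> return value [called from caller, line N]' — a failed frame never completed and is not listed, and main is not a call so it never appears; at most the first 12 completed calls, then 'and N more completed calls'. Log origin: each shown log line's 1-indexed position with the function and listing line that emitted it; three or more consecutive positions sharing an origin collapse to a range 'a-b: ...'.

Answer: the defect is in clip_value at line 22.
The tell: Everything matches until log position 9, which reads 'stage result 1' in place of 'stage result 0'.
Call chain: main.
First divergence: at position 9 the run shows 'stage result 1' where the working version logs 'stage result 0'.
Intended log window:
  7: stage values: 3 and 15
  8: clip_value: inputs 3 and 15
  9: stage result 0
Execution walk:
  index_entries([2, 9, 4, 6, 1]) -> 3  [called from fold_scores, line 27]
  rank_cells([2, 9, 4, 6, 1], 4) -> 15  [called from fold_scores, line 28]
  clip_value(3, 15) -> 1  [called from fold_scores, line 30]
  fold_scores([2, 9, 4, 6, 1], 4) -> 1  [called from main, line 36]
Log line origins:
  1: emitted by main (line 35)
  2: emitted by fold_scores (line 26)
  3: emitted by index_entries (line 2)
  4: emitted by index_entries (line 7)
  5: emitted by rank_cells (line 11)
  6: emitted by rank_cells (line 16)
  7: emitted by fold_scores (line 29)
  8: emitted by clip_value (line 20)
  9: emitted by main (line 37)
A correct fix: line 22: replace `slot // slot` with `slot // bound`.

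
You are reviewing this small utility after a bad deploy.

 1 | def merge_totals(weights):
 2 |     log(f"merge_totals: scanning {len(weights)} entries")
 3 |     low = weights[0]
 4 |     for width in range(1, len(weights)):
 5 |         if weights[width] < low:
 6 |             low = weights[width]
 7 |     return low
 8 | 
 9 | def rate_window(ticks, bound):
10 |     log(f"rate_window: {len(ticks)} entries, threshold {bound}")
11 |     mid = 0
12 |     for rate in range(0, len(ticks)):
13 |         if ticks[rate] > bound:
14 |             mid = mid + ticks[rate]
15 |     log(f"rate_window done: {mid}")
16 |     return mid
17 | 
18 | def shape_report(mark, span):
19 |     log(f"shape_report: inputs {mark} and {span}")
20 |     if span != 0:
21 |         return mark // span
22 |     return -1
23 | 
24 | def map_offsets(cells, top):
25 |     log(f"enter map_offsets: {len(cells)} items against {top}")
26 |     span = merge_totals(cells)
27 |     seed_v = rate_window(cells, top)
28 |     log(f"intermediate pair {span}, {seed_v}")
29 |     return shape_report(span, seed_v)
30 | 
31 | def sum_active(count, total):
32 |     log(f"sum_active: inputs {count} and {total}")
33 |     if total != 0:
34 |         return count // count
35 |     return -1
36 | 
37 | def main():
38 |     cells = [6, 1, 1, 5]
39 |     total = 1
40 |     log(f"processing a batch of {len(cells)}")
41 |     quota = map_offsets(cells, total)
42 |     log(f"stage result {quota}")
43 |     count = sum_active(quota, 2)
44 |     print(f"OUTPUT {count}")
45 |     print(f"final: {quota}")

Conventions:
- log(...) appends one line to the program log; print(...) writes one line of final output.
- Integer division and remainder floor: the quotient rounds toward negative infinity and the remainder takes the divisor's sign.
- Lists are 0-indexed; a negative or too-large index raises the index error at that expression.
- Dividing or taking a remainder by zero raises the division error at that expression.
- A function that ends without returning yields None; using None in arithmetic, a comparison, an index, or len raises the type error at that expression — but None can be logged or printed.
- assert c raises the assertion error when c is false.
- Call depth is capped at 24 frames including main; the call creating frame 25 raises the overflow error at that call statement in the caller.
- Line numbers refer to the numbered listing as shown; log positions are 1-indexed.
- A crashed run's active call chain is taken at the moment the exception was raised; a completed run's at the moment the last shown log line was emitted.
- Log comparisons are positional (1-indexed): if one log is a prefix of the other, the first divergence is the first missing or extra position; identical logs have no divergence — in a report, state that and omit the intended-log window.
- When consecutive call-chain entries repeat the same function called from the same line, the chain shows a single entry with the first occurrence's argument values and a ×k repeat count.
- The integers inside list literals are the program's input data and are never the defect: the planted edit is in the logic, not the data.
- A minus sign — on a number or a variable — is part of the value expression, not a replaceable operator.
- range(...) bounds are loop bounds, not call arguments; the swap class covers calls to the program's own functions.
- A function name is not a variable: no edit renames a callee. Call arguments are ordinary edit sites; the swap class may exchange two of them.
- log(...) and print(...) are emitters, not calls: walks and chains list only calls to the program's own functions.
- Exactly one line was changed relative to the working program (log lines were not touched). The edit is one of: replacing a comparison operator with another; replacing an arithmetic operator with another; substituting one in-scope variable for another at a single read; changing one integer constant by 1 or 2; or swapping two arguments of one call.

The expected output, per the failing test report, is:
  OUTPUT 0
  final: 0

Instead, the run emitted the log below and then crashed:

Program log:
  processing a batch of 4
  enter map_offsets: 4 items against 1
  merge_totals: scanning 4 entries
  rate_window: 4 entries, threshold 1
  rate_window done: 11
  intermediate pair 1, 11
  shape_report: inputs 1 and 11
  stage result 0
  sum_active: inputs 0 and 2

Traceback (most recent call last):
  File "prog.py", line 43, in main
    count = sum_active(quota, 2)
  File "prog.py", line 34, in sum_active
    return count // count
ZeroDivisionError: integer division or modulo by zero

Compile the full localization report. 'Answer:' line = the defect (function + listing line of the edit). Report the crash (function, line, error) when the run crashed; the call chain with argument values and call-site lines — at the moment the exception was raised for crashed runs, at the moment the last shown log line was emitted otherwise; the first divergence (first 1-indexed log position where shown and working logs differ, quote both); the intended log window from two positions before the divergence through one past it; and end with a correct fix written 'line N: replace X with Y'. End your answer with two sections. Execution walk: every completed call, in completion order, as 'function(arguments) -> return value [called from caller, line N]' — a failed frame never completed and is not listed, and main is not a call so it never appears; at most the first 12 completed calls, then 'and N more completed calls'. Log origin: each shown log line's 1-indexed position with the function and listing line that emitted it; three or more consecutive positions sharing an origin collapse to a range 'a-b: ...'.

Answer: the defect is in sum_active at line 34.
Core observation: Every log line matches the working run — the failure is the only observable divergence.
Crash: sum_active, line 34, ZeroDivisionError.
Call chain: main -> sum_active(0, 2) (called at line 43).
First divergence: none (the log streams are identical).
Execution walk:
  merge_totals([6, 1, 1, 5]) -> 1  [called from map_offsets, line 26]
  rate_window([6, 1, 1, 5], 1) -> 11  [called from map_offsets, line 27]
  shape_report(1, 11) -> 0  [called from map_offsets, line 29]
  map_offsets([6, 1, 1, 5], 1) -> 0  [called from main, line 41]
Origin of each log line:
  1: emitted by main (line 40)
  2: emitted by map_offsets (line 25)
  3: emitted by merge_totals (line 2)
  4: emitted by rate_window (line 10)
  5: emitted by rate_window (line 15)
  6: emitted by map_offsets (line 28)
  7: emitted by shape_report (line 19)
  8: emitted by main (line 42)
  9: emitted by sum_active (line 32)
A correct fix: line 34: replace `count // count` with `count // total`.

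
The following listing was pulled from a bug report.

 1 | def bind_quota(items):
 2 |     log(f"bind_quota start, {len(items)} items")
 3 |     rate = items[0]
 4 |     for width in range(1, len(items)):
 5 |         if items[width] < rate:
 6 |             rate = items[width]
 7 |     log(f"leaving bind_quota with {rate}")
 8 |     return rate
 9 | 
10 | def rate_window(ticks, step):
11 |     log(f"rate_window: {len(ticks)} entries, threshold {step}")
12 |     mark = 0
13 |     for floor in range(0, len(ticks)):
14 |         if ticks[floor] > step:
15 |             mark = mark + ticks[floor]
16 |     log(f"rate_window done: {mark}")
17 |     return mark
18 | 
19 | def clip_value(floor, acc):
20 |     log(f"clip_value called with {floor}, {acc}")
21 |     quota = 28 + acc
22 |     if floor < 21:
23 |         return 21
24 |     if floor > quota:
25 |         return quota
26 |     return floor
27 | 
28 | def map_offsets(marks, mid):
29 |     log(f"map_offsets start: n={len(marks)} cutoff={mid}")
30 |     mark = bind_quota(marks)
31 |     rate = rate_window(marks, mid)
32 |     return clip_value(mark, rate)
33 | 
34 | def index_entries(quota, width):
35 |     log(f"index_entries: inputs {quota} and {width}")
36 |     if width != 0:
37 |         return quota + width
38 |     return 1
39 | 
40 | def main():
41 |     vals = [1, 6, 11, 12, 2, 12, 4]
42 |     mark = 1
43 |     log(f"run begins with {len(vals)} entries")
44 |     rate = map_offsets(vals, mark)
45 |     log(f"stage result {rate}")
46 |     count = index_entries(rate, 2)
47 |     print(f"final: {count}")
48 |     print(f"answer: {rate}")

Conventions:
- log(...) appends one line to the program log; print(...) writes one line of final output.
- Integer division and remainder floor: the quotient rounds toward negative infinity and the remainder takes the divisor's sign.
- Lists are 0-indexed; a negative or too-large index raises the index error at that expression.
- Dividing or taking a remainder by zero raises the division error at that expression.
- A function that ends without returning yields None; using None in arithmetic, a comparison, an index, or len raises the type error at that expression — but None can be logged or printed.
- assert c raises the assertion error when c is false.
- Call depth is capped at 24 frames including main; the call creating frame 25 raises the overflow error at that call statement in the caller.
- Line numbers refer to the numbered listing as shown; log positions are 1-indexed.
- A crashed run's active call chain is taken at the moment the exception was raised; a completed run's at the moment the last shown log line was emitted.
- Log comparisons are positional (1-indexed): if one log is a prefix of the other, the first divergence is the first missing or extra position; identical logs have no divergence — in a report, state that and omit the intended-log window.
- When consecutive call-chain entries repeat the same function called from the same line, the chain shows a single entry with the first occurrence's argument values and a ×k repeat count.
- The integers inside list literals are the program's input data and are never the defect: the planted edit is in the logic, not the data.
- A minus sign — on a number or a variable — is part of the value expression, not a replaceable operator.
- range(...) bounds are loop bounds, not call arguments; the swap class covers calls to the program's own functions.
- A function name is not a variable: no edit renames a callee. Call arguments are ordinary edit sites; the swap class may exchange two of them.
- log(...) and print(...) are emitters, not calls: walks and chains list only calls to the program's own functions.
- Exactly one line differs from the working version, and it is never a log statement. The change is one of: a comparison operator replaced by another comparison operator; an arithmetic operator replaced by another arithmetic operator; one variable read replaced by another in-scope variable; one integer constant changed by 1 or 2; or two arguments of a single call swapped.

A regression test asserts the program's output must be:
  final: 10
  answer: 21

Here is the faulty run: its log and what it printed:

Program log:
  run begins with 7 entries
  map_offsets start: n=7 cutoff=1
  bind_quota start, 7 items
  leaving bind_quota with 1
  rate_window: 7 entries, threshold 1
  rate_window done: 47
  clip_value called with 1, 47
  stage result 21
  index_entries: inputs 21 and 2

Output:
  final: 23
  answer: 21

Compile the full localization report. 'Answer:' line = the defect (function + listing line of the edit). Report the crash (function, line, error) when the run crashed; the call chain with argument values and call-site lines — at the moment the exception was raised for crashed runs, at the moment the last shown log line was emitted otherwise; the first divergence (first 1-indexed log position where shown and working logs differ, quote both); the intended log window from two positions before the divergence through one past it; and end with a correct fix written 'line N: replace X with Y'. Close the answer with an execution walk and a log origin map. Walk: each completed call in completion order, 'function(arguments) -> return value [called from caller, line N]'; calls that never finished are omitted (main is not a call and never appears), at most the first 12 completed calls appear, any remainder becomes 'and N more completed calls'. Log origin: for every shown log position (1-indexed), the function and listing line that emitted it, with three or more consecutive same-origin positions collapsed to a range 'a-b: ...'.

Answer: the defect is in index_entries at line 37.
Key observation: Log streams are identical — the defect surfaces only in the printed output.
Call chain: main -> index_entries(21, 2) (called at line 46).
First divergence: none — the logs agree in full.
Execution walk:
  bind_quota([1, 6, 11, 12, 2, 12, 4]) -> 1  [called from map_offsets, line 30]
  rate_window([1, 6, 11, 12, 2, 12, 4], 1) -> 47  [called from map_offsets, line 31]
  clip_value(1, 47) -> 21  [called from map_offsets, line 32]
  map_offsets([1, 6, 11, 12, 2, 12, 4], 1) -> 21  [called from main, line 44]
  index_entries(21, 2) -> 23  [called from main, line 46]
Log origin:
  1: logged in main at line 43
  2: logged in map_offsets at line 29
  3: logged in bind_quota at line 2
  4: logged in bind_quota at line 7
  5: logged in rate_window at line 11
  6: logged in rate_window at line 16
  7: logged in clip_value at line 20
  8: logged in main at line 45
  9: logged in index_entries at line 35
A correct fix: line 37: replace `+` with `//`.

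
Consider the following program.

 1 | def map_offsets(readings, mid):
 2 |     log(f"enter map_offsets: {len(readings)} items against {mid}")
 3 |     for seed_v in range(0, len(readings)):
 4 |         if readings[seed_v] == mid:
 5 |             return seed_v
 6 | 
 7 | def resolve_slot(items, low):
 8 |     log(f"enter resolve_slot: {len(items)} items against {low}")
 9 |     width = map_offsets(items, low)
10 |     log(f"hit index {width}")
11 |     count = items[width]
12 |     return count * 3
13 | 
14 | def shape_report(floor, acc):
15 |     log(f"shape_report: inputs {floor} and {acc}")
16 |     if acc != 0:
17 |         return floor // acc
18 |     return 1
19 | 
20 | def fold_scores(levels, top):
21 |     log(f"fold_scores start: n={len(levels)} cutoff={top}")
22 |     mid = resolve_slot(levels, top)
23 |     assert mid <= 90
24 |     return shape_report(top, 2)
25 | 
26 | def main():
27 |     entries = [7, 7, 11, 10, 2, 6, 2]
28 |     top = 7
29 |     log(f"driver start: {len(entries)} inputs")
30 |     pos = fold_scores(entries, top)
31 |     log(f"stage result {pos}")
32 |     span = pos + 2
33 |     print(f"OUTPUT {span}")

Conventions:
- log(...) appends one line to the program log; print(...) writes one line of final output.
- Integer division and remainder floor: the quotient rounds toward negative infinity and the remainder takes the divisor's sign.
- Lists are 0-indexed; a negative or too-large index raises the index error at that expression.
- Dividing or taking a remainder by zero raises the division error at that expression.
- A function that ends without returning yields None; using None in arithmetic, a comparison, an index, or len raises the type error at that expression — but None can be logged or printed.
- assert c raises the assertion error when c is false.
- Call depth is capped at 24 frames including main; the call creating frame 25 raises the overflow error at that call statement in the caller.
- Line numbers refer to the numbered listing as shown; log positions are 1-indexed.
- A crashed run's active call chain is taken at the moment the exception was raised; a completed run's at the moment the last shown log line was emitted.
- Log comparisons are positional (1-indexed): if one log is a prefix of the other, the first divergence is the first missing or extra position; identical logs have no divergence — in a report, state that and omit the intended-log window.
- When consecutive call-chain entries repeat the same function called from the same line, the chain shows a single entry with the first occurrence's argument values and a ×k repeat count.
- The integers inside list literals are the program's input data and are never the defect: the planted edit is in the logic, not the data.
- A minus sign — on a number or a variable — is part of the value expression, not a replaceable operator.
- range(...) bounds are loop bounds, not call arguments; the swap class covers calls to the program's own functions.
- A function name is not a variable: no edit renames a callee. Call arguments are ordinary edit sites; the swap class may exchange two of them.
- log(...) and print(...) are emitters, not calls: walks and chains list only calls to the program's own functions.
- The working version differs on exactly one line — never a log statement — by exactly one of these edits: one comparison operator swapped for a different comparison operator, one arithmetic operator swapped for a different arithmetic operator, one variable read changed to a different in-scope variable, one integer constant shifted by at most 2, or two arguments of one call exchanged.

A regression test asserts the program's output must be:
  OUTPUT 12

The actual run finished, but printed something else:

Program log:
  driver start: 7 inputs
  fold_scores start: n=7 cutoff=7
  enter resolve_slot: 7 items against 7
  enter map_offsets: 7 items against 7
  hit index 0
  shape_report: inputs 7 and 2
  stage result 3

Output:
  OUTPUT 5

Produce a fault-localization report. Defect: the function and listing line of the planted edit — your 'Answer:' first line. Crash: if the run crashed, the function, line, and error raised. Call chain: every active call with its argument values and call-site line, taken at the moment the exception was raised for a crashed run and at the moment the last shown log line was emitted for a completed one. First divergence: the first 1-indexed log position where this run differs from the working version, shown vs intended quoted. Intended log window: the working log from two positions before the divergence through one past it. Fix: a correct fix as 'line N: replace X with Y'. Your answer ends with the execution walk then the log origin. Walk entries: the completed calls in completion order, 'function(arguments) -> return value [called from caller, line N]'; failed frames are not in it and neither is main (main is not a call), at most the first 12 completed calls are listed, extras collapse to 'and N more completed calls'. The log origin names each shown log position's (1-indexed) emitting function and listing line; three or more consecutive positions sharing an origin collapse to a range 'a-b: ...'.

Answer: the defect is in fold_scores at line 24.
The tell: The earliest visible damage is log position 6 — 'shape_report: inputs 7 and 2' rather than the intended 'shape_report: inputs 21 and 2'.
Call chain: main.
First divergence: at position 6 the run shows 'shape_report: inputs 7 and 2' where the working version logs 'shape_report: inputs 21 and 2'.
Intended log window:
  4: enter map_offsets: 7 items against 7
  5: hit index 0
  6: shape_report: inputs 21 and 2
  7: stage result 10
Execution walk:
  map_offsets([7, 7, 11, 10, 2, 6, 2], 7) -> 0  [called from resolve_slot, line 9]
  resolve_slot([7, 7, 11, 10, 2, 6, 2], 7) -> 21  [called from fold_scores, line 22]
  shape_report(7, 2) -> 3  [called from fold_scores, line 24]
  fold_scores([7, 7, 11, 10, 2, 6, 2], 7) -> 3  [called from main, line 30]
Origin of each log line:
  1: logged in main at line 29
  2: logged in fold_scores at line 21
  3: logged in resolve_slot at line 8
  4: logged in map_offsets at line 2
  5: logged in resolve_slot at line 10
  6: logged in shape_report at line 15
  7: logged in main at line 31
A correct fix: line 24: replace `top` with `mid`.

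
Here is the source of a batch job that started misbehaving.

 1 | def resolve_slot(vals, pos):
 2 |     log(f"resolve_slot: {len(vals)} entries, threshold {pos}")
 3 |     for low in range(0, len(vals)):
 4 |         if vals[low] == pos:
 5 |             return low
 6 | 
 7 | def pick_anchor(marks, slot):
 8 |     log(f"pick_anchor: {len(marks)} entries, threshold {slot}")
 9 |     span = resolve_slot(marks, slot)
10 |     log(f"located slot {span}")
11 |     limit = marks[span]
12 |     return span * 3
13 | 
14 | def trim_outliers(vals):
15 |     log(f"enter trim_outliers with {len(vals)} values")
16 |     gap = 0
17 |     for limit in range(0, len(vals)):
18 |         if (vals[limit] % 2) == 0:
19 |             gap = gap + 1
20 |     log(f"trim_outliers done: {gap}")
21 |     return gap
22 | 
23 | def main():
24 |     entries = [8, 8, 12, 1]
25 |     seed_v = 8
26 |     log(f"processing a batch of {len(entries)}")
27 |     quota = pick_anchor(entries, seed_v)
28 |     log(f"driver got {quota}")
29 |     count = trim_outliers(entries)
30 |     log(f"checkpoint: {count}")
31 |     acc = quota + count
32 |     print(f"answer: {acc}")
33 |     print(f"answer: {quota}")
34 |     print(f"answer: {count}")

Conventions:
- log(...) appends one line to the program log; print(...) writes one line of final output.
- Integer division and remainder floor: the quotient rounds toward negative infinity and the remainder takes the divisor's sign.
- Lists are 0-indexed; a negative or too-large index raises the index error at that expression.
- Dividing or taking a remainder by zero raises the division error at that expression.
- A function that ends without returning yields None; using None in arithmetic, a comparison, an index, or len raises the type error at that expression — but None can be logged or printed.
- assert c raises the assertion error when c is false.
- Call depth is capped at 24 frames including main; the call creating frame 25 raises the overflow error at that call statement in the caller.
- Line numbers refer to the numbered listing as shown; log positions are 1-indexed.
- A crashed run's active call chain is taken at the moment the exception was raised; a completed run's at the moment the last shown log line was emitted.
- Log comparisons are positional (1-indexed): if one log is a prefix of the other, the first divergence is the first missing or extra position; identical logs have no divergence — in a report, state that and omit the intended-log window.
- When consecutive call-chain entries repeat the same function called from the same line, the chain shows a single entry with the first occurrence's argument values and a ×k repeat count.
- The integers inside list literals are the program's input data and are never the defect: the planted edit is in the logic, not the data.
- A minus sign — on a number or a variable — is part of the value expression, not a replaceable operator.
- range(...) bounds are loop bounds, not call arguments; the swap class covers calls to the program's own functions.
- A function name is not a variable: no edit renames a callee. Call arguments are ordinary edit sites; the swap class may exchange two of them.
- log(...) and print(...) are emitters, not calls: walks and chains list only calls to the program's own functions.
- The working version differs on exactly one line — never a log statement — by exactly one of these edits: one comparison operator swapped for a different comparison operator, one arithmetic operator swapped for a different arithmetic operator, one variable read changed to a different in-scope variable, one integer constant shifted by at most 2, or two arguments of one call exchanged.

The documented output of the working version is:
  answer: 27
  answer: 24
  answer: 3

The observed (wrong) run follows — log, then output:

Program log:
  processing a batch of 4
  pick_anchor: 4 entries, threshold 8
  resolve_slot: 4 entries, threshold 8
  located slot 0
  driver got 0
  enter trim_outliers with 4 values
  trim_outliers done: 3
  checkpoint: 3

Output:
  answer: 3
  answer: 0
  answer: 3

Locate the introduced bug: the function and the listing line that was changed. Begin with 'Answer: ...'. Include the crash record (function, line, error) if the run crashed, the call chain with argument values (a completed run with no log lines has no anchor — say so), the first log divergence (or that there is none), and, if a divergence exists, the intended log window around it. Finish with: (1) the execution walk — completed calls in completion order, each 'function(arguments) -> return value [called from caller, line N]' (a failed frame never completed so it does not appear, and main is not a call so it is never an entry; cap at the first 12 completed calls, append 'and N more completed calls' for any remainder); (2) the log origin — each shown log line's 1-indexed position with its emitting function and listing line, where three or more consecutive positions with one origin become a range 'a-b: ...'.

Answer: the defect is in pick_anchor at line 12.
Key observation: Everything matches until log position 5, which reads 'driver got 0' in place of 'driver got 24'.
Call chain: main.
First divergence: position 5; shown 'driver got 0' vs intended 'driver got 24'.
Intended log window:
  3: resolve_slot: 4 entries, threshold 8
  4: located slot 0
  5: driver got 24
  6: enter trim_outliers with 4 values
Execution walk:
  resolve_slot([8, 8, 12, 1], 8) -> 0  [called from pick_anchor, line 9]
  pick_anchor([8, 8, 12, 1], 8) -> 0  [called from main, line 27]
  trim_outliers([8, 8, 12, 1]) -> 3  [called from main, line 29]
Log origins:
  1: from main, line 26
  2: from pick_anchor, line 8
  3: from resolve_slot, line 2
  4: from pick_anchor, line 10
  5: from main, line 28
  6: from trim_outliers, line 15
  7: from trim_outliers, line 20
  8: from main, line 30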